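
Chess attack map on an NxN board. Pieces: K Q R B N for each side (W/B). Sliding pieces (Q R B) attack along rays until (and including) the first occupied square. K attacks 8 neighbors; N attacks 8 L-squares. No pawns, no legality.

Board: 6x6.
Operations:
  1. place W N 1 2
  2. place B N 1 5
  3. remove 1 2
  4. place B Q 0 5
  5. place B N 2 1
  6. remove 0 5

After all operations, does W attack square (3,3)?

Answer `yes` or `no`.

Answer: no

Derivation:
Op 1: place WN@(1,2)
Op 2: place BN@(1,5)
Op 3: remove (1,2)
Op 4: place BQ@(0,5)
Op 5: place BN@(2,1)
Op 6: remove (0,5)
Per-piece attacks for W:
W attacks (3,3): no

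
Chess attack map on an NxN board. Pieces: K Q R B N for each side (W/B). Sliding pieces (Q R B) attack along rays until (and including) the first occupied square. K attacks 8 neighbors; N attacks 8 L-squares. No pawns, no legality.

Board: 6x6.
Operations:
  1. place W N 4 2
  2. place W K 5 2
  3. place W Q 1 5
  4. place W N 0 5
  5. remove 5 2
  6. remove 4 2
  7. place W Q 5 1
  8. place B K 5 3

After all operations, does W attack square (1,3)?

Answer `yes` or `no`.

Op 1: place WN@(4,2)
Op 2: place WK@(5,2)
Op 3: place WQ@(1,5)
Op 4: place WN@(0,5)
Op 5: remove (5,2)
Op 6: remove (4,2)
Op 7: place WQ@(5,1)
Op 8: place BK@(5,3)
Per-piece attacks for W:
  WN@(0,5): attacks (1,3) (2,4)
  WQ@(1,5): attacks (1,4) (1,3) (1,2) (1,1) (1,0) (2,5) (3,5) (4,5) (5,5) (0,5) (2,4) (3,3) (4,2) (5,1) (0,4) [ray(-1,0) blocked at (0,5); ray(1,-1) blocked at (5,1)]
  WQ@(5,1): attacks (5,2) (5,3) (5,0) (4,1) (3,1) (2,1) (1,1) (0,1) (4,2) (3,3) (2,4) (1,5) (4,0) [ray(0,1) blocked at (5,3); ray(-1,1) blocked at (1,5)]
W attacks (1,3): yes

Answer: yes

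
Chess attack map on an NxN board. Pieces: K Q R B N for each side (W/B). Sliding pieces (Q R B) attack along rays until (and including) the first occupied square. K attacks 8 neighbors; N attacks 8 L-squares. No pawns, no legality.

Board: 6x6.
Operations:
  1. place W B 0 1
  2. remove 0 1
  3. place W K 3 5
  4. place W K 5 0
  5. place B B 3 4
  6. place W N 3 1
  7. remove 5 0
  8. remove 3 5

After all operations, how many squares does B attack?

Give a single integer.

Op 1: place WB@(0,1)
Op 2: remove (0,1)
Op 3: place WK@(3,5)
Op 4: place WK@(5,0)
Op 5: place BB@(3,4)
Op 6: place WN@(3,1)
Op 7: remove (5,0)
Op 8: remove (3,5)
Per-piece attacks for B:
  BB@(3,4): attacks (4,5) (4,3) (5,2) (2,5) (2,3) (1,2) (0,1)
Union (7 distinct): (0,1) (1,2) (2,3) (2,5) (4,3) (4,5) (5,2)

Answer: 7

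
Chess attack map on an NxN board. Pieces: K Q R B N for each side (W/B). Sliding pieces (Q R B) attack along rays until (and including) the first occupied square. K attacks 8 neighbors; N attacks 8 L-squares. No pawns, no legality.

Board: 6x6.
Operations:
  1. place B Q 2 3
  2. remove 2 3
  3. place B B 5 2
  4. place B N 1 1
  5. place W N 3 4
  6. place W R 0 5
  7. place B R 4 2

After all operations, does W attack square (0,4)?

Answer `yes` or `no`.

Answer: yes

Derivation:
Op 1: place BQ@(2,3)
Op 2: remove (2,3)
Op 3: place BB@(5,2)
Op 4: place BN@(1,1)
Op 5: place WN@(3,4)
Op 6: place WR@(0,5)
Op 7: place BR@(4,2)
Per-piece attacks for W:
  WR@(0,5): attacks (0,4) (0,3) (0,2) (0,1) (0,0) (1,5) (2,5) (3,5) (4,5) (5,5)
  WN@(3,4): attacks (5,5) (1,5) (4,2) (5,3) (2,2) (1,3)
W attacks (0,4): yes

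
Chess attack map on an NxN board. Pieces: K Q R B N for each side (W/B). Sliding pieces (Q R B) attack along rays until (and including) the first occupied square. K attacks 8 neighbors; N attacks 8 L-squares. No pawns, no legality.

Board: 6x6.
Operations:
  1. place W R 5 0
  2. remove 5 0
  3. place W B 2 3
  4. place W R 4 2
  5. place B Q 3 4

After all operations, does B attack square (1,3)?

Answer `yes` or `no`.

Op 1: place WR@(5,0)
Op 2: remove (5,0)
Op 3: place WB@(2,3)
Op 4: place WR@(4,2)
Op 5: place BQ@(3,4)
Per-piece attacks for B:
  BQ@(3,4): attacks (3,5) (3,3) (3,2) (3,1) (3,0) (4,4) (5,4) (2,4) (1,4) (0,4) (4,5) (4,3) (5,2) (2,5) (2,3) [ray(-1,-1) blocked at (2,3)]
B attacks (1,3): no

Answer: no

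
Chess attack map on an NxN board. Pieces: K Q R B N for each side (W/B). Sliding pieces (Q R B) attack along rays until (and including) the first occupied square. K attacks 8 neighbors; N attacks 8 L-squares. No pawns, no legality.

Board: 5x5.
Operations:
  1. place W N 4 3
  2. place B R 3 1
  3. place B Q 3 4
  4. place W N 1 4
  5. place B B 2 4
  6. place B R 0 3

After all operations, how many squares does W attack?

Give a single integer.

Answer: 5

Derivation:
Op 1: place WN@(4,3)
Op 2: place BR@(3,1)
Op 3: place BQ@(3,4)
Op 4: place WN@(1,4)
Op 5: place BB@(2,4)
Op 6: place BR@(0,3)
Per-piece attacks for W:
  WN@(1,4): attacks (2,2) (3,3) (0,2)
  WN@(4,3): attacks (2,4) (3,1) (2,2)
Union (5 distinct): (0,2) (2,2) (2,4) (3,1) (3,3)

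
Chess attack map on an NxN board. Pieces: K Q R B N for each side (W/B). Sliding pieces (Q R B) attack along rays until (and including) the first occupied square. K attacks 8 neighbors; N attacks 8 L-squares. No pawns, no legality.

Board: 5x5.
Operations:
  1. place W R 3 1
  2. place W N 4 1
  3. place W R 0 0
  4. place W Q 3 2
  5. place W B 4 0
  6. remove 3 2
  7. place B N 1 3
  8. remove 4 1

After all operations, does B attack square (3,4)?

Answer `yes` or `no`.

Answer: yes

Derivation:
Op 1: place WR@(3,1)
Op 2: place WN@(4,1)
Op 3: place WR@(0,0)
Op 4: place WQ@(3,2)
Op 5: place WB@(4,0)
Op 6: remove (3,2)
Op 7: place BN@(1,3)
Op 8: remove (4,1)
Per-piece attacks for B:
  BN@(1,3): attacks (3,4) (2,1) (3,2) (0,1)
B attacks (3,4): yes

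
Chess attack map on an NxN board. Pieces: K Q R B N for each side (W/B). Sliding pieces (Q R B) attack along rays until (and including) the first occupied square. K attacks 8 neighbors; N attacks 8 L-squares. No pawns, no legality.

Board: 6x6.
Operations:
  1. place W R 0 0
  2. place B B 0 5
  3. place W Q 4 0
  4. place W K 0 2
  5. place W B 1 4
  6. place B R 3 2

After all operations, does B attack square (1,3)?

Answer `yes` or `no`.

Answer: no

Derivation:
Op 1: place WR@(0,0)
Op 2: place BB@(0,5)
Op 3: place WQ@(4,0)
Op 4: place WK@(0,2)
Op 5: place WB@(1,4)
Op 6: place BR@(3,2)
Per-piece attacks for B:
  BB@(0,5): attacks (1,4) [ray(1,-1) blocked at (1,4)]
  BR@(3,2): attacks (3,3) (3,4) (3,5) (3,1) (3,0) (4,2) (5,2) (2,2) (1,2) (0,2) [ray(-1,0) blocked at (0,2)]
B attacks (1,3): no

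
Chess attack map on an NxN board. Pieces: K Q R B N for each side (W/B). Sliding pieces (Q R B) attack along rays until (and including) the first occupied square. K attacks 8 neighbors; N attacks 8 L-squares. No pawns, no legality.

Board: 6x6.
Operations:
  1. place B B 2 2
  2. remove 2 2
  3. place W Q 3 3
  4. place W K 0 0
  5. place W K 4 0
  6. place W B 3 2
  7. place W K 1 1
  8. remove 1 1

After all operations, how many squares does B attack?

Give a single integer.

Answer: 0

Derivation:
Op 1: place BB@(2,2)
Op 2: remove (2,2)
Op 3: place WQ@(3,3)
Op 4: place WK@(0,0)
Op 5: place WK@(4,0)
Op 6: place WB@(3,2)
Op 7: place WK@(1,1)
Op 8: remove (1,1)
Per-piece attacks for B:
Union (0 distinct): (none)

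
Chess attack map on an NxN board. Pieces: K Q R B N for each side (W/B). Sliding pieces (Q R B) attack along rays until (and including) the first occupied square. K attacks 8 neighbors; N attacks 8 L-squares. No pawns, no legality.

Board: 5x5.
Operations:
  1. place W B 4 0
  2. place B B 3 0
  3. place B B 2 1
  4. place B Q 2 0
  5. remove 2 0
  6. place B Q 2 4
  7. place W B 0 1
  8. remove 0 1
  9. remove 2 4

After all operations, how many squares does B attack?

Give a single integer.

Answer: 8

Derivation:
Op 1: place WB@(4,0)
Op 2: place BB@(3,0)
Op 3: place BB@(2,1)
Op 4: place BQ@(2,0)
Op 5: remove (2,0)
Op 6: place BQ@(2,4)
Op 7: place WB@(0,1)
Op 8: remove (0,1)
Op 9: remove (2,4)
Per-piece attacks for B:
  BB@(2,1): attacks (3,2) (4,3) (3,0) (1,2) (0,3) (1,0) [ray(1,-1) blocked at (3,0)]
  BB@(3,0): attacks (4,1) (2,1) [ray(-1,1) blocked at (2,1)]
Union (8 distinct): (0,3) (1,0) (1,2) (2,1) (3,0) (3,2) (4,1) (4,3)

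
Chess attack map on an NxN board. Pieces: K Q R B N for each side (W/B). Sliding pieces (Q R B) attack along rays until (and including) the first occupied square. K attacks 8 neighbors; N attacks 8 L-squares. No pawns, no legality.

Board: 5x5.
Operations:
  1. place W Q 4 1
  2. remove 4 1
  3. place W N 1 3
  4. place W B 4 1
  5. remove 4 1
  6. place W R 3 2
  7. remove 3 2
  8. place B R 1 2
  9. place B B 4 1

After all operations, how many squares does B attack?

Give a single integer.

Op 1: place WQ@(4,1)
Op 2: remove (4,1)
Op 3: place WN@(1,3)
Op 4: place WB@(4,1)
Op 5: remove (4,1)
Op 6: place WR@(3,2)
Op 7: remove (3,2)
Op 8: place BR@(1,2)
Op 9: place BB@(4,1)
Per-piece attacks for B:
  BR@(1,2): attacks (1,3) (1,1) (1,0) (2,2) (3,2) (4,2) (0,2) [ray(0,1) blocked at (1,3)]
  BB@(4,1): attacks (3,2) (2,3) (1,4) (3,0)
Union (10 distinct): (0,2) (1,0) (1,1) (1,3) (1,4) (2,2) (2,3) (3,0) (3,2) (4,2)

Answer: 10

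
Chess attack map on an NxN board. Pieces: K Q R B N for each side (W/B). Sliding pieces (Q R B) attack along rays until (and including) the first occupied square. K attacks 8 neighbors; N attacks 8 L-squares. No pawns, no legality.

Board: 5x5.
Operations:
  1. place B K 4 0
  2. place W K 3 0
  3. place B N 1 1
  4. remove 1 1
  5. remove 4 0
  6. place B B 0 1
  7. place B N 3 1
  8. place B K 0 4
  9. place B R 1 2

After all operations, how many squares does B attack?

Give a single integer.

Op 1: place BK@(4,0)
Op 2: place WK@(3,0)
Op 3: place BN@(1,1)
Op 4: remove (1,1)
Op 5: remove (4,0)
Op 6: place BB@(0,1)
Op 7: place BN@(3,1)
Op 8: place BK@(0,4)
Op 9: place BR@(1,2)
Per-piece attacks for B:
  BB@(0,1): attacks (1,2) (1,0) [ray(1,1) blocked at (1,2)]
  BK@(0,4): attacks (0,3) (1,4) (1,3)
  BR@(1,2): attacks (1,3) (1,4) (1,1) (1,0) (2,2) (3,2) (4,2) (0,2)
  BN@(3,1): attacks (4,3) (2,3) (1,2) (1,0)
Union (12 distinct): (0,2) (0,3) (1,0) (1,1) (1,2) (1,3) (1,4) (2,2) (2,3) (3,2) (4,2) (4,3)

Answer: 12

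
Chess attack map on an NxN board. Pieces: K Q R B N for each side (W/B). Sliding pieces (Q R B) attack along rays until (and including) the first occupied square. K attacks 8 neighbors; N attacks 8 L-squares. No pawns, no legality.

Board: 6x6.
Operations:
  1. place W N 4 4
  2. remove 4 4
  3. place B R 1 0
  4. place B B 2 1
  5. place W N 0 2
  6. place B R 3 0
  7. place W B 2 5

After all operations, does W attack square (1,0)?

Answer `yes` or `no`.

Answer: yes

Derivation:
Op 1: place WN@(4,4)
Op 2: remove (4,4)
Op 3: place BR@(1,0)
Op 4: place BB@(2,1)
Op 5: place WN@(0,2)
Op 6: place BR@(3,0)
Op 7: place WB@(2,5)
Per-piece attacks for W:
  WN@(0,2): attacks (1,4) (2,3) (1,0) (2,1)
  WB@(2,5): attacks (3,4) (4,3) (5,2) (1,4) (0,3)
W attacks (1,0): yes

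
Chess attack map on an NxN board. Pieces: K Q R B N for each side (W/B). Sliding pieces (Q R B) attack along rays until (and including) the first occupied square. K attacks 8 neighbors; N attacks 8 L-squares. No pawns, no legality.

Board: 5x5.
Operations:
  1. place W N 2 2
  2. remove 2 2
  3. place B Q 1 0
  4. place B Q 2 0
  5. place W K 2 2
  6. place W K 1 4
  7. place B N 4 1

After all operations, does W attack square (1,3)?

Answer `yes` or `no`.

Answer: yes

Derivation:
Op 1: place WN@(2,2)
Op 2: remove (2,2)
Op 3: place BQ@(1,0)
Op 4: place BQ@(2,0)
Op 5: place WK@(2,2)
Op 6: place WK@(1,4)
Op 7: place BN@(4,1)
Per-piece attacks for W:
  WK@(1,4): attacks (1,3) (2,4) (0,4) (2,3) (0,3)
  WK@(2,2): attacks (2,3) (2,1) (3,2) (1,2) (3,3) (3,1) (1,3) (1,1)
W attacks (1,3): yes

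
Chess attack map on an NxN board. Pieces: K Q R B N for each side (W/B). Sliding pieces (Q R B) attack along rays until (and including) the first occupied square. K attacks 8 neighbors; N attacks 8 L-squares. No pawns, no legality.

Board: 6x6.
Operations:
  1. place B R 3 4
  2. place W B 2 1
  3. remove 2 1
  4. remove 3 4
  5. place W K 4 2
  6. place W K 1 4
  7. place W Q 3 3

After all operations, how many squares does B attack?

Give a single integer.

Op 1: place BR@(3,4)
Op 2: place WB@(2,1)
Op 3: remove (2,1)
Op 4: remove (3,4)
Op 5: place WK@(4,2)
Op 6: place WK@(1,4)
Op 7: place WQ@(3,3)
Per-piece attacks for B:
Union (0 distinct): (none)

Answer: 0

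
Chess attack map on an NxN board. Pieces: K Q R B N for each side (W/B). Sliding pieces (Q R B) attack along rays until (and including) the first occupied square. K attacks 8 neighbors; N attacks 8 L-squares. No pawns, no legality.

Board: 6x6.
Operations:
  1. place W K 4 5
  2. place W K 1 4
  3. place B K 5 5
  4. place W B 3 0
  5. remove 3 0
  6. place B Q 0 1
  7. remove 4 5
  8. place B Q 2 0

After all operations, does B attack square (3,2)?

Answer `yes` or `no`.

Answer: no

Derivation:
Op 1: place WK@(4,5)
Op 2: place WK@(1,4)
Op 3: place BK@(5,5)
Op 4: place WB@(3,0)
Op 5: remove (3,0)
Op 6: place BQ@(0,1)
Op 7: remove (4,5)
Op 8: place BQ@(2,0)
Per-piece attacks for B:
  BQ@(0,1): attacks (0,2) (0,3) (0,4) (0,5) (0,0) (1,1) (2,1) (3,1) (4,1) (5,1) (1,2) (2,3) (3,4) (4,5) (1,0)
  BQ@(2,0): attacks (2,1) (2,2) (2,3) (2,4) (2,5) (3,0) (4,0) (5,0) (1,0) (0,0) (3,1) (4,2) (5,3) (1,1) (0,2)
  BK@(5,5): attacks (5,4) (4,5) (4,4)
B attacks (3,2): no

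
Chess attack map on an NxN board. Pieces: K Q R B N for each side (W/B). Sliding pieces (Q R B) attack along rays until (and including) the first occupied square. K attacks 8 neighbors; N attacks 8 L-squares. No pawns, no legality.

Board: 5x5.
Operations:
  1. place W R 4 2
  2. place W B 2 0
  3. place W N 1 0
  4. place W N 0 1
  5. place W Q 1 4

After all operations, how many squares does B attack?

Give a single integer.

Answer: 0

Derivation:
Op 1: place WR@(4,2)
Op 2: place WB@(2,0)
Op 3: place WN@(1,0)
Op 4: place WN@(0,1)
Op 5: place WQ@(1,4)
Per-piece attacks for B:
Union (0 distinct): (none)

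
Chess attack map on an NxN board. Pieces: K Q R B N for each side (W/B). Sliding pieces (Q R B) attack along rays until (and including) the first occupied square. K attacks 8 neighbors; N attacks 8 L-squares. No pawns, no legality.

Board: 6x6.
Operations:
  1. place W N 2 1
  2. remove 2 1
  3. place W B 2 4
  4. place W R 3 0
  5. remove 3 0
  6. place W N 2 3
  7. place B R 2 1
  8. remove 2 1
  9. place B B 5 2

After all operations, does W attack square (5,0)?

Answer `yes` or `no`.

Op 1: place WN@(2,1)
Op 2: remove (2,1)
Op 3: place WB@(2,4)
Op 4: place WR@(3,0)
Op 5: remove (3,0)
Op 6: place WN@(2,3)
Op 7: place BR@(2,1)
Op 8: remove (2,1)
Op 9: place BB@(5,2)
Per-piece attacks for W:
  WN@(2,3): attacks (3,5) (4,4) (1,5) (0,4) (3,1) (4,2) (1,1) (0,2)
  WB@(2,4): attacks (3,5) (3,3) (4,2) (5,1) (1,5) (1,3) (0,2)
W attacks (5,0): no

Answer: no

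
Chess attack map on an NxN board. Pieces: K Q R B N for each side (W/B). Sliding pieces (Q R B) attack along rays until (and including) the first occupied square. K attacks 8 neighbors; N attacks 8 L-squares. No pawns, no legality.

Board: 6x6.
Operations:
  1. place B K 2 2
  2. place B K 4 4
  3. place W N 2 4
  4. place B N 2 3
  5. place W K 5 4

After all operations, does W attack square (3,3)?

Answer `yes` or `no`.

Op 1: place BK@(2,2)
Op 2: place BK@(4,4)
Op 3: place WN@(2,4)
Op 4: place BN@(2,3)
Op 5: place WK@(5,4)
Per-piece attacks for W:
  WN@(2,4): attacks (4,5) (0,5) (3,2) (4,3) (1,2) (0,3)
  WK@(5,4): attacks (5,5) (5,3) (4,4) (4,5) (4,3)
W attacks (3,3): no

Answer: no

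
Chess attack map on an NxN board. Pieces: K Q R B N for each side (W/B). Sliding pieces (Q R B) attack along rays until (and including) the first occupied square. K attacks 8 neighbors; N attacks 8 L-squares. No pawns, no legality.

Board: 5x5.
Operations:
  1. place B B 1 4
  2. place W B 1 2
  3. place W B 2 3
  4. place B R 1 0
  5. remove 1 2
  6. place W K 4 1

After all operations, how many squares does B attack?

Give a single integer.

Answer: 10

Derivation:
Op 1: place BB@(1,4)
Op 2: place WB@(1,2)
Op 3: place WB@(2,3)
Op 4: place BR@(1,0)
Op 5: remove (1,2)
Op 6: place WK@(4,1)
Per-piece attacks for B:
  BR@(1,0): attacks (1,1) (1,2) (1,3) (1,4) (2,0) (3,0) (4,0) (0,0) [ray(0,1) blocked at (1,4)]
  BB@(1,4): attacks (2,3) (0,3) [ray(1,-1) blocked at (2,3)]
Union (10 distinct): (0,0) (0,3) (1,1) (1,2) (1,3) (1,4) (2,0) (2,3) (3,0) (4,0)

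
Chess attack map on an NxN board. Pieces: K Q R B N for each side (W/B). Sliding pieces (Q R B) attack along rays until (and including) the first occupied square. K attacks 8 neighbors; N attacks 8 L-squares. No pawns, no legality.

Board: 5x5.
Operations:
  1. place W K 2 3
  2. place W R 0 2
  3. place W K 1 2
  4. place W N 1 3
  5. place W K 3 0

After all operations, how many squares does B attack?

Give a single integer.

Op 1: place WK@(2,3)
Op 2: place WR@(0,2)
Op 3: place WK@(1,2)
Op 4: place WN@(1,3)
Op 5: place WK@(3,0)
Per-piece attacks for B:
Union (0 distinct): (none)

Answer: 0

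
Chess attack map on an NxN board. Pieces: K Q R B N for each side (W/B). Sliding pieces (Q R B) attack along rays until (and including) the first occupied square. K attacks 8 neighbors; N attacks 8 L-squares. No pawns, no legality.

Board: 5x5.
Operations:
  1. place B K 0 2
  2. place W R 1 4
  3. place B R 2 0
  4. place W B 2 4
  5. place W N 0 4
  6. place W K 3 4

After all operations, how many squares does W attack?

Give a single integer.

Answer: 12

Derivation:
Op 1: place BK@(0,2)
Op 2: place WR@(1,4)
Op 3: place BR@(2,0)
Op 4: place WB@(2,4)
Op 5: place WN@(0,4)
Op 6: place WK@(3,4)
Per-piece attacks for W:
  WN@(0,4): attacks (1,2) (2,3)
  WR@(1,4): attacks (1,3) (1,2) (1,1) (1,0) (2,4) (0,4) [ray(1,0) blocked at (2,4); ray(-1,0) blocked at (0,4)]
  WB@(2,4): attacks (3,3) (4,2) (1,3) (0,2) [ray(-1,-1) blocked at (0,2)]
  WK@(3,4): attacks (3,3) (4,4) (2,4) (4,3) (2,3)
Union (12 distinct): (0,2) (0,4) (1,0) (1,1) (1,2) (1,3) (2,3) (2,4) (3,3) (4,2) (4,3) (4,4)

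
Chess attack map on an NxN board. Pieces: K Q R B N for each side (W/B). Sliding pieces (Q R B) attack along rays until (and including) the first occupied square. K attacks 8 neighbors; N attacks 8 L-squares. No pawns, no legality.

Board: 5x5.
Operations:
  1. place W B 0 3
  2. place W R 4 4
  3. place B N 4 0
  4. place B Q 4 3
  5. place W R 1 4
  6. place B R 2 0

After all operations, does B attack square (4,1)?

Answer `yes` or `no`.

Op 1: place WB@(0,3)
Op 2: place WR@(4,4)
Op 3: place BN@(4,0)
Op 4: place BQ@(4,3)
Op 5: place WR@(1,4)
Op 6: place BR@(2,0)
Per-piece attacks for B:
  BR@(2,0): attacks (2,1) (2,2) (2,3) (2,4) (3,0) (4,0) (1,0) (0,0) [ray(1,0) blocked at (4,0)]
  BN@(4,0): attacks (3,2) (2,1)
  BQ@(4,3): attacks (4,4) (4,2) (4,1) (4,0) (3,3) (2,3) (1,3) (0,3) (3,4) (3,2) (2,1) (1,0) [ray(0,1) blocked at (4,4); ray(0,-1) blocked at (4,0); ray(-1,0) blocked at (0,3)]
B attacks (4,1): yes

Answer: yes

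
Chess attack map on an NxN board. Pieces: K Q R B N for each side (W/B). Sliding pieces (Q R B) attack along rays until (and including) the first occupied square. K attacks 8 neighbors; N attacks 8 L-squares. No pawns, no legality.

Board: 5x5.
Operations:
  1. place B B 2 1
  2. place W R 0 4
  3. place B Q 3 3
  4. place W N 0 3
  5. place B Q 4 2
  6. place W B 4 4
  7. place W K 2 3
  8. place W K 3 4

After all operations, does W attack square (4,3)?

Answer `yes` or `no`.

Answer: yes

Derivation:
Op 1: place BB@(2,1)
Op 2: place WR@(0,4)
Op 3: place BQ@(3,3)
Op 4: place WN@(0,3)
Op 5: place BQ@(4,2)
Op 6: place WB@(4,4)
Op 7: place WK@(2,3)
Op 8: place WK@(3,4)
Per-piece attacks for W:
  WN@(0,3): attacks (2,4) (1,1) (2,2)
  WR@(0,4): attacks (0,3) (1,4) (2,4) (3,4) [ray(0,-1) blocked at (0,3); ray(1,0) blocked at (3,4)]
  WK@(2,3): attacks (2,4) (2,2) (3,3) (1,3) (3,4) (3,2) (1,4) (1,2)
  WK@(3,4): attacks (3,3) (4,4) (2,4) (4,3) (2,3)
  WB@(4,4): attacks (3,3) [ray(-1,-1) blocked at (3,3)]
W attacks (4,3): yes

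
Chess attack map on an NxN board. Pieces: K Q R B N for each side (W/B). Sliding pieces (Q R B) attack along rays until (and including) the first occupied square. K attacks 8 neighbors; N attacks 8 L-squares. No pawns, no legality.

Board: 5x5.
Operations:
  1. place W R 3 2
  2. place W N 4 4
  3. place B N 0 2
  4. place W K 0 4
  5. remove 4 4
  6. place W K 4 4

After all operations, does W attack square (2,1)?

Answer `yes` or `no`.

Answer: no

Derivation:
Op 1: place WR@(3,2)
Op 2: place WN@(4,4)
Op 3: place BN@(0,2)
Op 4: place WK@(0,4)
Op 5: remove (4,4)
Op 6: place WK@(4,4)
Per-piece attacks for W:
  WK@(0,4): attacks (0,3) (1,4) (1,3)
  WR@(3,2): attacks (3,3) (3,4) (3,1) (3,0) (4,2) (2,2) (1,2) (0,2) [ray(-1,0) blocked at (0,2)]
  WK@(4,4): attacks (4,3) (3,4) (3,3)
W attacks (2,1): no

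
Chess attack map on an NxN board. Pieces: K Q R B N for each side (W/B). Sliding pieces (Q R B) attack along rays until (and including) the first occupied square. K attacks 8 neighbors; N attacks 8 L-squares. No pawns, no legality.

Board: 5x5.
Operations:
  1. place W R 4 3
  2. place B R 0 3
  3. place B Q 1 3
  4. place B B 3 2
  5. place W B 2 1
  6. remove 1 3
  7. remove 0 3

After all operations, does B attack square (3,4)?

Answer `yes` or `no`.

Answer: no

Derivation:
Op 1: place WR@(4,3)
Op 2: place BR@(0,3)
Op 3: place BQ@(1,3)
Op 4: place BB@(3,2)
Op 5: place WB@(2,1)
Op 6: remove (1,3)
Op 7: remove (0,3)
Per-piece attacks for B:
  BB@(3,2): attacks (4,3) (4,1) (2,3) (1,4) (2,1) [ray(1,1) blocked at (4,3); ray(-1,-1) blocked at (2,1)]
B attacks (3,4): no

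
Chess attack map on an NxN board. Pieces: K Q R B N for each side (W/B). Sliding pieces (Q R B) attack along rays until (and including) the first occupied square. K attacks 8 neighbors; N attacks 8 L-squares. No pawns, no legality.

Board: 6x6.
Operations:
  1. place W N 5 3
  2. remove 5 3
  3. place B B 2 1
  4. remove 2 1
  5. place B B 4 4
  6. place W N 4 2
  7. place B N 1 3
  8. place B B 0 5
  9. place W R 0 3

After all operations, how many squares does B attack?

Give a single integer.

Op 1: place WN@(5,3)
Op 2: remove (5,3)
Op 3: place BB@(2,1)
Op 4: remove (2,1)
Op 5: place BB@(4,4)
Op 6: place WN@(4,2)
Op 7: place BN@(1,3)
Op 8: place BB@(0,5)
Op 9: place WR@(0,3)
Per-piece attacks for B:
  BB@(0,5): attacks (1,4) (2,3) (3,2) (4,1) (5,0)
  BN@(1,3): attacks (2,5) (3,4) (0,5) (2,1) (3,2) (0,1)
  BB@(4,4): attacks (5,5) (5,3) (3,5) (3,3) (2,2) (1,1) (0,0)
Union (17 distinct): (0,0) (0,1) (0,5) (1,1) (1,4) (2,1) (2,2) (2,3) (2,5) (3,2) (3,3) (3,4) (3,5) (4,1) (5,0) (5,3) (5,5)

Answer: 17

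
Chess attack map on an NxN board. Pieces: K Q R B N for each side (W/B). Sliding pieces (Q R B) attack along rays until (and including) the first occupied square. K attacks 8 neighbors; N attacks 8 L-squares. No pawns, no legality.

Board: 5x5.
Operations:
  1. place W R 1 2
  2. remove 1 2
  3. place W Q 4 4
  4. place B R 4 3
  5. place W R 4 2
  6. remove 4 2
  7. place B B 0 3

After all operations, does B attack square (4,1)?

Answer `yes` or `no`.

Answer: yes

Derivation:
Op 1: place WR@(1,2)
Op 2: remove (1,2)
Op 3: place WQ@(4,4)
Op 4: place BR@(4,3)
Op 5: place WR@(4,2)
Op 6: remove (4,2)
Op 7: place BB@(0,3)
Per-piece attacks for B:
  BB@(0,3): attacks (1,4) (1,2) (2,1) (3,0)
  BR@(4,3): attacks (4,4) (4,2) (4,1) (4,0) (3,3) (2,3) (1,3) (0,3) [ray(0,1) blocked at (4,4); ray(-1,0) blocked at (0,3)]
B attacks (4,1): yes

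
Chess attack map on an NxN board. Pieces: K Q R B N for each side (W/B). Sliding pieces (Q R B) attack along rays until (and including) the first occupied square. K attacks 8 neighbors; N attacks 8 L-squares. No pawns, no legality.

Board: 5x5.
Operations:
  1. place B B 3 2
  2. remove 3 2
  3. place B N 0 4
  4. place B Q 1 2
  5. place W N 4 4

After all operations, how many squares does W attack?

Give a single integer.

Answer: 2

Derivation:
Op 1: place BB@(3,2)
Op 2: remove (3,2)
Op 3: place BN@(0,4)
Op 4: place BQ@(1,2)
Op 5: place WN@(4,4)
Per-piece attacks for W:
  WN@(4,4): attacks (3,2) (2,3)
Union (2 distinct): (2,3) (3,2)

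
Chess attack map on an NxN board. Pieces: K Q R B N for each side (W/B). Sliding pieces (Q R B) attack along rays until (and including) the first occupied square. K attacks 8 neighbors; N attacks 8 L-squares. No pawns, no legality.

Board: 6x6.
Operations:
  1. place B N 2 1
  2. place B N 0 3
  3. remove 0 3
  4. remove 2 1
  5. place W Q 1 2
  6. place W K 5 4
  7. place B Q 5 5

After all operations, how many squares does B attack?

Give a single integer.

Answer: 11

Derivation:
Op 1: place BN@(2,1)
Op 2: place BN@(0,3)
Op 3: remove (0,3)
Op 4: remove (2,1)
Op 5: place WQ@(1,2)
Op 6: place WK@(5,4)
Op 7: place BQ@(5,5)
Per-piece attacks for B:
  BQ@(5,5): attacks (5,4) (4,5) (3,5) (2,5) (1,5) (0,5) (4,4) (3,3) (2,2) (1,1) (0,0) [ray(0,-1) blocked at (5,4)]
Union (11 distinct): (0,0) (0,5) (1,1) (1,5) (2,2) (2,5) (3,3) (3,5) (4,4) (4,5) (5,4)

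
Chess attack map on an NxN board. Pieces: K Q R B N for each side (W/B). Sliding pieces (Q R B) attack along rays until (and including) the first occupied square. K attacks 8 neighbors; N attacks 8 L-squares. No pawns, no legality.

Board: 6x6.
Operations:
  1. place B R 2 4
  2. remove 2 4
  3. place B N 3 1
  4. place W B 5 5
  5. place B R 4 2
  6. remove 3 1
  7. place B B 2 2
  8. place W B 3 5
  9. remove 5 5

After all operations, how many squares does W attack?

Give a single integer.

Op 1: place BR@(2,4)
Op 2: remove (2,4)
Op 3: place BN@(3,1)
Op 4: place WB@(5,5)
Op 5: place BR@(4,2)
Op 6: remove (3,1)
Op 7: place BB@(2,2)
Op 8: place WB@(3,5)
Op 9: remove (5,5)
Per-piece attacks for W:
  WB@(3,5): attacks (4,4) (5,3) (2,4) (1,3) (0,2)
Union (5 distinct): (0,2) (1,3) (2,4) (4,4) (5,3)

Answer: 5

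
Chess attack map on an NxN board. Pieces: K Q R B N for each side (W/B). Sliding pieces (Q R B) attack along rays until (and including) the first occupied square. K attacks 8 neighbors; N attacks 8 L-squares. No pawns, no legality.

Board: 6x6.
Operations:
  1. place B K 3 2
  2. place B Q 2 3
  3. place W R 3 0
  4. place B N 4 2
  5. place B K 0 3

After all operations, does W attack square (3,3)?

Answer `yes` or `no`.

Op 1: place BK@(3,2)
Op 2: place BQ@(2,3)
Op 3: place WR@(3,0)
Op 4: place BN@(4,2)
Op 5: place BK@(0,3)
Per-piece attacks for W:
  WR@(3,0): attacks (3,1) (3,2) (4,0) (5,0) (2,0) (1,0) (0,0) [ray(0,1) blocked at (3,2)]
W attacks (3,3): no

Answer: no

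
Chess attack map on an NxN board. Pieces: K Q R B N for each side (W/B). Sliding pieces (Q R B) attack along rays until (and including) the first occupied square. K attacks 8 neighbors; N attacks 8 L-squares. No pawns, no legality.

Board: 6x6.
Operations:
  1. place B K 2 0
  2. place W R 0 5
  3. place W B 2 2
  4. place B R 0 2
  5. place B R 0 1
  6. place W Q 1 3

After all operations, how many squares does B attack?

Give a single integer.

Answer: 15

Derivation:
Op 1: place BK@(2,0)
Op 2: place WR@(0,5)
Op 3: place WB@(2,2)
Op 4: place BR@(0,2)
Op 5: place BR@(0,1)
Op 6: place WQ@(1,3)
Per-piece attacks for B:
  BR@(0,1): attacks (0,2) (0,0) (1,1) (2,1) (3,1) (4,1) (5,1) [ray(0,1) blocked at (0,2)]
  BR@(0,2): attacks (0,3) (0,4) (0,5) (0,1) (1,2) (2,2) [ray(0,1) blocked at (0,5); ray(0,-1) blocked at (0,1); ray(1,0) blocked at (2,2)]
  BK@(2,0): attacks (2,1) (3,0) (1,0) (3,1) (1,1)
Union (15 distinct): (0,0) (0,1) (0,2) (0,3) (0,4) (0,5) (1,0) (1,1) (1,2) (2,1) (2,2) (3,0) (3,1) (4,1) (5,1)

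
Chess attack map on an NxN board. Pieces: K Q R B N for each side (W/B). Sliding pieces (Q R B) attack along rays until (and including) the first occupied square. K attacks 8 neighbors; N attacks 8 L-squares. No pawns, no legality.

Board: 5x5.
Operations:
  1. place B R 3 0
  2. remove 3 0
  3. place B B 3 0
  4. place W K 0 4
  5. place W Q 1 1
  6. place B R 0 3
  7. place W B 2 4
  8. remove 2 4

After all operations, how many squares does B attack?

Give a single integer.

Answer: 12

Derivation:
Op 1: place BR@(3,0)
Op 2: remove (3,0)
Op 3: place BB@(3,0)
Op 4: place WK@(0,4)
Op 5: place WQ@(1,1)
Op 6: place BR@(0,3)
Op 7: place WB@(2,4)
Op 8: remove (2,4)
Per-piece attacks for B:
  BR@(0,3): attacks (0,4) (0,2) (0,1) (0,0) (1,3) (2,3) (3,3) (4,3) [ray(0,1) blocked at (0,4)]
  BB@(3,0): attacks (4,1) (2,1) (1,2) (0,3) [ray(-1,1) blocked at (0,3)]
Union (12 distinct): (0,0) (0,1) (0,2) (0,3) (0,4) (1,2) (1,3) (2,1) (2,3) (3,3) (4,1) (4,3)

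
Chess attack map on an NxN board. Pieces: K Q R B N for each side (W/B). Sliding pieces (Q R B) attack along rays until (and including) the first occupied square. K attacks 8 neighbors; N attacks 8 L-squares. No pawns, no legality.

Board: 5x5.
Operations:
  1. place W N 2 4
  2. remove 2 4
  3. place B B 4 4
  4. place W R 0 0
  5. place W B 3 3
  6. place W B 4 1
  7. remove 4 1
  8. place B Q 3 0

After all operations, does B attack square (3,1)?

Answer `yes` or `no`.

Answer: yes

Derivation:
Op 1: place WN@(2,4)
Op 2: remove (2,4)
Op 3: place BB@(4,4)
Op 4: place WR@(0,0)
Op 5: place WB@(3,3)
Op 6: place WB@(4,1)
Op 7: remove (4,1)
Op 8: place BQ@(3,0)
Per-piece attacks for B:
  BQ@(3,0): attacks (3,1) (3,2) (3,3) (4,0) (2,0) (1,0) (0,0) (4,1) (2,1) (1,2) (0,3) [ray(0,1) blocked at (3,3); ray(-1,0) blocked at (0,0)]
  BB@(4,4): attacks (3,3) [ray(-1,-1) blocked at (3,3)]
B attacks (3,1): yes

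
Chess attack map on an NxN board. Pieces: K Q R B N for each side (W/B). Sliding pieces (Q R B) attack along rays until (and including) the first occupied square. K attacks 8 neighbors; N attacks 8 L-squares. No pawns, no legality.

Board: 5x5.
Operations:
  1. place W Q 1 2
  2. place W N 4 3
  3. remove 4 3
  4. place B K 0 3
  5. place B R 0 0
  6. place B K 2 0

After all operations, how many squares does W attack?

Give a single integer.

Answer: 14

Derivation:
Op 1: place WQ@(1,2)
Op 2: place WN@(4,3)
Op 3: remove (4,3)
Op 4: place BK@(0,3)
Op 5: place BR@(0,0)
Op 6: place BK@(2,0)
Per-piece attacks for W:
  WQ@(1,2): attacks (1,3) (1,4) (1,1) (1,0) (2,2) (3,2) (4,2) (0,2) (2,3) (3,4) (2,1) (3,0) (0,3) (0,1) [ray(-1,1) blocked at (0,3)]
Union (14 distinct): (0,1) (0,2) (0,3) (1,0) (1,1) (1,3) (1,4) (2,1) (2,2) (2,3) (3,0) (3,2) (3,4) (4,2)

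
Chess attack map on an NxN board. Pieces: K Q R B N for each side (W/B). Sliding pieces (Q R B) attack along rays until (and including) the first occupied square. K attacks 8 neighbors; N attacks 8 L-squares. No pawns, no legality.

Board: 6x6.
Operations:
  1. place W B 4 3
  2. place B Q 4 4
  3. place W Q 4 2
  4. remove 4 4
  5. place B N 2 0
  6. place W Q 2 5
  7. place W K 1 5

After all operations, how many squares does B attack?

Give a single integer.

Op 1: place WB@(4,3)
Op 2: place BQ@(4,4)
Op 3: place WQ@(4,2)
Op 4: remove (4,4)
Op 5: place BN@(2,0)
Op 6: place WQ@(2,5)
Op 7: place WK@(1,5)
Per-piece attacks for B:
  BN@(2,0): attacks (3,2) (4,1) (1,2) (0,1)
Union (4 distinct): (0,1) (1,2) (3,2) (4,1)

Answer: 4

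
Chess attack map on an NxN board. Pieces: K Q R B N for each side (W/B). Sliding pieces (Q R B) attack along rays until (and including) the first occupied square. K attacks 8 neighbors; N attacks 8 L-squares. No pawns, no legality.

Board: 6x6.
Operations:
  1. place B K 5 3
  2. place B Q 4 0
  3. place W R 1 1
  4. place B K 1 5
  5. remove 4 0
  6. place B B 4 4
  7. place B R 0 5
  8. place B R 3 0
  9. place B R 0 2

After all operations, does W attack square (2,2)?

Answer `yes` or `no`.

Answer: no

Derivation:
Op 1: place BK@(5,3)
Op 2: place BQ@(4,0)
Op 3: place WR@(1,1)
Op 4: place BK@(1,5)
Op 5: remove (4,0)
Op 6: place BB@(4,4)
Op 7: place BR@(0,5)
Op 8: place BR@(3,0)
Op 9: place BR@(0,2)
Per-piece attacks for W:
  WR@(1,1): attacks (1,2) (1,3) (1,4) (1,5) (1,0) (2,1) (3,1) (4,1) (5,1) (0,1) [ray(0,1) blocked at (1,5)]
W attacks (2,2): no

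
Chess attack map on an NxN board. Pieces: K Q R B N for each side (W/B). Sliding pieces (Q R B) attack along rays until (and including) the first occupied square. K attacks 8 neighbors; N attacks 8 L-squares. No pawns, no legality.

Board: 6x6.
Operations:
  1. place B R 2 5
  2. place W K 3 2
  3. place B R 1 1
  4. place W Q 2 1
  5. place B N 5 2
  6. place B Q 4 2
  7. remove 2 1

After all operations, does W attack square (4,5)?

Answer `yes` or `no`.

Op 1: place BR@(2,5)
Op 2: place WK@(3,2)
Op 3: place BR@(1,1)
Op 4: place WQ@(2,1)
Op 5: place BN@(5,2)
Op 6: place BQ@(4,2)
Op 7: remove (2,1)
Per-piece attacks for W:
  WK@(3,2): attacks (3,3) (3,1) (4,2) (2,2) (4,3) (4,1) (2,3) (2,1)
W attacks (4,5): no

Answer: no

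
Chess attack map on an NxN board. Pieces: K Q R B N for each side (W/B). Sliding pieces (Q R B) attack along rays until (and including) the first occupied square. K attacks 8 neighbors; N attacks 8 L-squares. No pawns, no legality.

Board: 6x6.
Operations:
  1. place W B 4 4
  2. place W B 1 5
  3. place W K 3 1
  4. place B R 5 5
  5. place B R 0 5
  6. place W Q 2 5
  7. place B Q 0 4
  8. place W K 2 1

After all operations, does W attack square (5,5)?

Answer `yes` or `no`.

Op 1: place WB@(4,4)
Op 2: place WB@(1,5)
Op 3: place WK@(3,1)
Op 4: place BR@(5,5)
Op 5: place BR@(0,5)
Op 6: place WQ@(2,5)
Op 7: place BQ@(0,4)
Op 8: place WK@(2,1)
Per-piece attacks for W:
  WB@(1,5): attacks (2,4) (3,3) (4,2) (5,1) (0,4) [ray(-1,-1) blocked at (0,4)]
  WK@(2,1): attacks (2,2) (2,0) (3,1) (1,1) (3,2) (3,0) (1,2) (1,0)
  WQ@(2,5): attacks (2,4) (2,3) (2,2) (2,1) (3,5) (4,5) (5,5) (1,5) (3,4) (4,3) (5,2) (1,4) (0,3) [ray(0,-1) blocked at (2,1); ray(1,0) blocked at (5,5); ray(-1,0) blocked at (1,5)]
  WK@(3,1): attacks (3,2) (3,0) (4,1) (2,1) (4,2) (4,0) (2,2) (2,0)
  WB@(4,4): attacks (5,5) (5,3) (3,5) (3,3) (2,2) (1,1) (0,0) [ray(1,1) blocked at (5,5)]
W attacks (5,5): yes

Answer: yes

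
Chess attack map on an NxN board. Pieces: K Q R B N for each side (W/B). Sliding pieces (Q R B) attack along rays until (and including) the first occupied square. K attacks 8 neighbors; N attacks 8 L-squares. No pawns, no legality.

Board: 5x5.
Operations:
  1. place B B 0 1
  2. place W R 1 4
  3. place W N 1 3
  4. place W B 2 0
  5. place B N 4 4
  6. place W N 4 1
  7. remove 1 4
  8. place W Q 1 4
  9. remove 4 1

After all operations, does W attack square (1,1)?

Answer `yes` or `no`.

Op 1: place BB@(0,1)
Op 2: place WR@(1,4)
Op 3: place WN@(1,3)
Op 4: place WB@(2,0)
Op 5: place BN@(4,4)
Op 6: place WN@(4,1)
Op 7: remove (1,4)
Op 8: place WQ@(1,4)
Op 9: remove (4,1)
Per-piece attacks for W:
  WN@(1,3): attacks (3,4) (2,1) (3,2) (0,1)
  WQ@(1,4): attacks (1,3) (2,4) (3,4) (4,4) (0,4) (2,3) (3,2) (4,1) (0,3) [ray(0,-1) blocked at (1,3); ray(1,0) blocked at (4,4)]
  WB@(2,0): attacks (3,1) (4,2) (1,1) (0,2)
W attacks (1,1): yes

Answer: yes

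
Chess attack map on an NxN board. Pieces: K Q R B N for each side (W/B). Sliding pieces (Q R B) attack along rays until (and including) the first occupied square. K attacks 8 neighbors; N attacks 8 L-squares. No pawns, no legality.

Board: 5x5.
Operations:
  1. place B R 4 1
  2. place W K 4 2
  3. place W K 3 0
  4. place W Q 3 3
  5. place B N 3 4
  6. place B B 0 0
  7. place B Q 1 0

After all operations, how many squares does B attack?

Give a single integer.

Op 1: place BR@(4,1)
Op 2: place WK@(4,2)
Op 3: place WK@(3,0)
Op 4: place WQ@(3,3)
Op 5: place BN@(3,4)
Op 6: place BB@(0,0)
Op 7: place BQ@(1,0)
Per-piece attacks for B:
  BB@(0,0): attacks (1,1) (2,2) (3,3) [ray(1,1) blocked at (3,3)]
  BQ@(1,0): attacks (1,1) (1,2) (1,3) (1,4) (2,0) (3,0) (0,0) (2,1) (3,2) (4,3) (0,1) [ray(1,0) blocked at (3,0); ray(-1,0) blocked at (0,0)]
  BN@(3,4): attacks (4,2) (2,2) (1,3)
  BR@(4,1): attacks (4,2) (4,0) (3,1) (2,1) (1,1) (0,1) [ray(0,1) blocked at (4,2)]
Union (16 distinct): (0,0) (0,1) (1,1) (1,2) (1,3) (1,4) (2,0) (2,1) (2,2) (3,0) (3,1) (3,2) (3,3) (4,0) (4,2) (4,3)

Answer: 16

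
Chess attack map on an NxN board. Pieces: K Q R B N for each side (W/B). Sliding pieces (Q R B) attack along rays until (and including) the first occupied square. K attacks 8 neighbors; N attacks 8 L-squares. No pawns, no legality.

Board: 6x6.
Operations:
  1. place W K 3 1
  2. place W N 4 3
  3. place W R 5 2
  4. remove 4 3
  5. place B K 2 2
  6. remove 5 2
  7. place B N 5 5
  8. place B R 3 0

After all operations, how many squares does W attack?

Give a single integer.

Answer: 8

Derivation:
Op 1: place WK@(3,1)
Op 2: place WN@(4,3)
Op 3: place WR@(5,2)
Op 4: remove (4,3)
Op 5: place BK@(2,2)
Op 6: remove (5,2)
Op 7: place BN@(5,5)
Op 8: place BR@(3,0)
Per-piece attacks for W:
  WK@(3,1): attacks (3,2) (3,0) (4,1) (2,1) (4,2) (4,0) (2,2) (2,0)
Union (8 distinct): (2,0) (2,1) (2,2) (3,0) (3,2) (4,0) (4,1) (4,2)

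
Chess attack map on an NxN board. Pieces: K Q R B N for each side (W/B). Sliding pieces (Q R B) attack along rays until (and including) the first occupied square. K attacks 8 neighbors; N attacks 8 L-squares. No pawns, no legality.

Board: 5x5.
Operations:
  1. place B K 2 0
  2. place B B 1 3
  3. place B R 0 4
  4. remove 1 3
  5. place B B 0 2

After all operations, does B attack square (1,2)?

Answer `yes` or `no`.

Op 1: place BK@(2,0)
Op 2: place BB@(1,3)
Op 3: place BR@(0,4)
Op 4: remove (1,3)
Op 5: place BB@(0,2)
Per-piece attacks for B:
  BB@(0,2): attacks (1,3) (2,4) (1,1) (2,0) [ray(1,-1) blocked at (2,0)]
  BR@(0,4): attacks (0,3) (0,2) (1,4) (2,4) (3,4) (4,4) [ray(0,-1) blocked at (0,2)]
  BK@(2,0): attacks (2,1) (3,0) (1,0) (3,1) (1,1)
B attacks (1,2): no

Answer: no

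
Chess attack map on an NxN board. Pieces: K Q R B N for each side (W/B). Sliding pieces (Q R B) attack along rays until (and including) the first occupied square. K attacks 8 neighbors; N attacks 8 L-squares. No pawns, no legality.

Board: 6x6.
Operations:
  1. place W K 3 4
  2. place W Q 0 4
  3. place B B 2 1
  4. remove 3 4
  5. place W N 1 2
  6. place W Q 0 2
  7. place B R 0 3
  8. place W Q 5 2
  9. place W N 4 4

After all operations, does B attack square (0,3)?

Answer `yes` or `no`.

Answer: no

Derivation:
Op 1: place WK@(3,4)
Op 2: place WQ@(0,4)
Op 3: place BB@(2,1)
Op 4: remove (3,4)
Op 5: place WN@(1,2)
Op 6: place WQ@(0,2)
Op 7: place BR@(0,3)
Op 8: place WQ@(5,2)
Op 9: place WN@(4,4)
Per-piece attacks for B:
  BR@(0,3): attacks (0,4) (0,2) (1,3) (2,3) (3,3) (4,3) (5,3) [ray(0,1) blocked at (0,4); ray(0,-1) blocked at (0,2)]
  BB@(2,1): attacks (3,2) (4,3) (5,4) (3,0) (1,2) (1,0) [ray(-1,1) blocked at (1,2)]
B attacks (0,3): no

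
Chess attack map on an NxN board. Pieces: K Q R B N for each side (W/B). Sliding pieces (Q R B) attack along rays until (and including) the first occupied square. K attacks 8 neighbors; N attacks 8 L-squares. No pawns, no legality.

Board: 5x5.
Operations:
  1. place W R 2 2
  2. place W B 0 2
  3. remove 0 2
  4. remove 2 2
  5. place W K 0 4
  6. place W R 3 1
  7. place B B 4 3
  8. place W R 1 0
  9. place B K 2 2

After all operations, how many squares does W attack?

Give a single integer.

Op 1: place WR@(2,2)
Op 2: place WB@(0,2)
Op 3: remove (0,2)
Op 4: remove (2,2)
Op 5: place WK@(0,4)
Op 6: place WR@(3,1)
Op 7: place BB@(4,3)
Op 8: place WR@(1,0)
Op 9: place BK@(2,2)
Per-piece attacks for W:
  WK@(0,4): attacks (0,3) (1,4) (1,3)
  WR@(1,0): attacks (1,1) (1,2) (1,3) (1,4) (2,0) (3,0) (4,0) (0,0)
  WR@(3,1): attacks (3,2) (3,3) (3,4) (3,0) (4,1) (2,1) (1,1) (0,1)
Union (15 distinct): (0,0) (0,1) (0,3) (1,1) (1,2) (1,3) (1,4) (2,0) (2,1) (3,0) (3,2) (3,3) (3,4) (4,0) (4,1)

Answer: 15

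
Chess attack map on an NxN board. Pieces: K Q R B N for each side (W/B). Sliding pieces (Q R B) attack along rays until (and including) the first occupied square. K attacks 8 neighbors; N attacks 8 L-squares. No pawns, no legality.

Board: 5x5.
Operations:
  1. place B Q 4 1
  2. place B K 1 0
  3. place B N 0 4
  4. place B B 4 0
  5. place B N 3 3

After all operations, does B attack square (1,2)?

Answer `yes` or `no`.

Answer: yes

Derivation:
Op 1: place BQ@(4,1)
Op 2: place BK@(1,0)
Op 3: place BN@(0,4)
Op 4: place BB@(4,0)
Op 5: place BN@(3,3)
Per-piece attacks for B:
  BN@(0,4): attacks (1,2) (2,3)
  BK@(1,0): attacks (1,1) (2,0) (0,0) (2,1) (0,1)
  BN@(3,3): attacks (1,4) (4,1) (2,1) (1,2)
  BB@(4,0): attacks (3,1) (2,2) (1,3) (0,4) [ray(-1,1) blocked at (0,4)]
  BQ@(4,1): attacks (4,2) (4,3) (4,4) (4,0) (3,1) (2,1) (1,1) (0,1) (3,2) (2,3) (1,4) (3,0) [ray(0,-1) blocked at (4,0)]
B attacks (1,2): yes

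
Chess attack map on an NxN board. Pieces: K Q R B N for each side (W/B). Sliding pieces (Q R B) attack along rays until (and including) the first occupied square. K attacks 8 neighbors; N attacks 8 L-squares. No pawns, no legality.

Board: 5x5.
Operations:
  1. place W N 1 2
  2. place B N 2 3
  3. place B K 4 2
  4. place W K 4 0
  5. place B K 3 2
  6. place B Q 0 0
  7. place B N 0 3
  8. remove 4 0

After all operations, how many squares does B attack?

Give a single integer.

Op 1: place WN@(1,2)
Op 2: place BN@(2,3)
Op 3: place BK@(4,2)
Op 4: place WK@(4,0)
Op 5: place BK@(3,2)
Op 6: place BQ@(0,0)
Op 7: place BN@(0,3)
Op 8: remove (4,0)
Per-piece attacks for B:
  BQ@(0,0): attacks (0,1) (0,2) (0,3) (1,0) (2,0) (3,0) (4,0) (1,1) (2,2) (3,3) (4,4) [ray(0,1) blocked at (0,3)]
  BN@(0,3): attacks (2,4) (1,1) (2,2)
  BN@(2,3): attacks (4,4) (0,4) (3,1) (4,2) (1,1) (0,2)
  BK@(3,2): attacks (3,3) (3,1) (4,2) (2,2) (4,3) (4,1) (2,3) (2,1)
  BK@(4,2): attacks (4,3) (4,1) (3,2) (3,3) (3,1)
Union (20 distinct): (0,1) (0,2) (0,3) (0,4) (1,0) (1,1) (2,0) (2,1) (2,2) (2,3) (2,4) (3,0) (3,1) (3,2) (3,3) (4,0) (4,1) (4,2) (4,3) (4,4)

Answer: 20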